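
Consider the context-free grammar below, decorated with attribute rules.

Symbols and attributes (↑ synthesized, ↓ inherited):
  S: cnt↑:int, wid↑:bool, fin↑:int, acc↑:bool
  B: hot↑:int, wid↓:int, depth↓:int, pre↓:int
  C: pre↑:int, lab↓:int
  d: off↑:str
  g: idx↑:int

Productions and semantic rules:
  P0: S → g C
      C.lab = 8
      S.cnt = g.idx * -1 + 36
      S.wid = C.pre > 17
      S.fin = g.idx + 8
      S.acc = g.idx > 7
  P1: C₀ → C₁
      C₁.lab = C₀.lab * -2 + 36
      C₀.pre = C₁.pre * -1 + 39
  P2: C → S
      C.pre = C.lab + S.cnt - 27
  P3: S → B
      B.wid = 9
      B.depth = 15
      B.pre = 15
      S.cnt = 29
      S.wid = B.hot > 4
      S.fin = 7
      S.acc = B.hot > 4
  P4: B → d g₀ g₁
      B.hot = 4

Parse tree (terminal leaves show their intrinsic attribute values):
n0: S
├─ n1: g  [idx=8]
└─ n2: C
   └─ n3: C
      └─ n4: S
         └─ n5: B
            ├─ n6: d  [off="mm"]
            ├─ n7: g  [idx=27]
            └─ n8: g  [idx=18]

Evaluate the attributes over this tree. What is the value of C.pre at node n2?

17

1. n1.idx = 8  [terminal]
2. n2.lab = 8  [8]
3. n3.lab = 20  [C₀.lab * -2 + 36]
4. n5.wid = 9  [9]
5. n5.depth = 15  [15]
6. n5.pre = 15  [15]
7. n6.off = "mm"  [terminal]
8. n7.idx = 27  [terminal]
9. n8.idx = 18  [terminal]
10. n5.hot = 4  [4]
11. n4.cnt = 29  [29]
12. n4.wid = false  [B.hot > 4]
13. n4.fin = 7  [7]
14. n4.acc = false  [B.hot > 4]
15. n3.pre = 22  [C.lab + S.cnt - 27]
16. n2.pre = 17  [C₁.pre * -1 + 39]
17. n0.cnt = 28  [g.idx * -1 + 36]
18. n0.wid = false  [C.pre > 17]
19. n0.fin = 16  [g.idx + 8]
20. n0.acc = true  [g.idx > 7]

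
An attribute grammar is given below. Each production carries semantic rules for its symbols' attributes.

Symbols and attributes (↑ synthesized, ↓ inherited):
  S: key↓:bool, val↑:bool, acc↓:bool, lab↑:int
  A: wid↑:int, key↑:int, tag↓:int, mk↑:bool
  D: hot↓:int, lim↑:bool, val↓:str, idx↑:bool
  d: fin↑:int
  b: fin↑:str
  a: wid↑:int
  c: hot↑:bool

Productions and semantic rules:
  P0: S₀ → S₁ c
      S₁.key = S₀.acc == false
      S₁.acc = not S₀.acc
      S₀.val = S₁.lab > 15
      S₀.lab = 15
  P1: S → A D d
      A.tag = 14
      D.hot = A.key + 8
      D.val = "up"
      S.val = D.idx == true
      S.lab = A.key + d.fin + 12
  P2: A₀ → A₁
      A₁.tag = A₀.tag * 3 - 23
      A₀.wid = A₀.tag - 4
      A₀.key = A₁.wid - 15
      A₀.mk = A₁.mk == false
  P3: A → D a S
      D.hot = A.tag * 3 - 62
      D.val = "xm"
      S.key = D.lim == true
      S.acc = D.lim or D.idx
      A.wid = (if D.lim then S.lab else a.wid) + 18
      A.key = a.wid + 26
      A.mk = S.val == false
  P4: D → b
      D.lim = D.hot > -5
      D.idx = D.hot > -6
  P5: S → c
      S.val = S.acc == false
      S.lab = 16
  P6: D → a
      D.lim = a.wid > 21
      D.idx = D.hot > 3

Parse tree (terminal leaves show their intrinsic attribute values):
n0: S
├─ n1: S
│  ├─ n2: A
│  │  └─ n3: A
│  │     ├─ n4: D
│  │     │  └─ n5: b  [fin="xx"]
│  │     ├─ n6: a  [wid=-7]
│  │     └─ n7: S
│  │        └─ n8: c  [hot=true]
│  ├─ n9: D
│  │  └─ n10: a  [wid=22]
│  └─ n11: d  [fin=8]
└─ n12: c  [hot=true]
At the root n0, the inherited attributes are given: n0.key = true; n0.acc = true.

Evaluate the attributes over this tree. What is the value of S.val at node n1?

true

1. n0.key = true  [given at root]
2. n0.acc = true  [given at root]
3. n1.key = false  [S₀.acc == false]
4. n1.acc = false  [not S₀.acc]
5. n2.tag = 14  [14]
6. n3.tag = 19  [A₀.tag * 3 - 23]
7. n4.hot = -5  [A.tag * 3 - 62]
8. n4.val = "xm"  ["xm"]
9. n5.fin = "xx"  [terminal]
10. n4.lim = false  [D.hot > -5]
11. n4.idx = true  [D.hot > -6]
12. n6.wid = -7  [terminal]
13. n7.key = false  [D.lim == true]
14. n7.acc = true  [D.lim or D.idx]
15. n8.hot = true  [terminal]
16. n7.val = false  [S.acc == false]
17. n7.lab = 16  [16]
18. n3.wid = 11  [(if D.lim then S.lab else a.wid) + 18]
19. n3.key = 19  [a.wid + 26]
20. n3.mk = true  [S.val == false]
21. n2.wid = 10  [A₀.tag - 4]
22. n2.key = -4  [A₁.wid - 15]
23. n2.mk = false  [A₁.mk == false]
24. n9.hot = 4  [A.key + 8]
25. n9.val = "up"  ["up"]
26. n10.wid = 22  [terminal]
27. n9.lim = true  [a.wid > 21]
28. n9.idx = true  [D.hot > 3]
29. n11.fin = 8  [terminal]
30. n1.val = true  [D.idx == true]
31. n1.lab = 16  [A.key + d.fin + 12]
32. n12.hot = true  [terminal]
33. n0.val = true  [S₁.lab > 15]
34. n0.lab = 15  [15]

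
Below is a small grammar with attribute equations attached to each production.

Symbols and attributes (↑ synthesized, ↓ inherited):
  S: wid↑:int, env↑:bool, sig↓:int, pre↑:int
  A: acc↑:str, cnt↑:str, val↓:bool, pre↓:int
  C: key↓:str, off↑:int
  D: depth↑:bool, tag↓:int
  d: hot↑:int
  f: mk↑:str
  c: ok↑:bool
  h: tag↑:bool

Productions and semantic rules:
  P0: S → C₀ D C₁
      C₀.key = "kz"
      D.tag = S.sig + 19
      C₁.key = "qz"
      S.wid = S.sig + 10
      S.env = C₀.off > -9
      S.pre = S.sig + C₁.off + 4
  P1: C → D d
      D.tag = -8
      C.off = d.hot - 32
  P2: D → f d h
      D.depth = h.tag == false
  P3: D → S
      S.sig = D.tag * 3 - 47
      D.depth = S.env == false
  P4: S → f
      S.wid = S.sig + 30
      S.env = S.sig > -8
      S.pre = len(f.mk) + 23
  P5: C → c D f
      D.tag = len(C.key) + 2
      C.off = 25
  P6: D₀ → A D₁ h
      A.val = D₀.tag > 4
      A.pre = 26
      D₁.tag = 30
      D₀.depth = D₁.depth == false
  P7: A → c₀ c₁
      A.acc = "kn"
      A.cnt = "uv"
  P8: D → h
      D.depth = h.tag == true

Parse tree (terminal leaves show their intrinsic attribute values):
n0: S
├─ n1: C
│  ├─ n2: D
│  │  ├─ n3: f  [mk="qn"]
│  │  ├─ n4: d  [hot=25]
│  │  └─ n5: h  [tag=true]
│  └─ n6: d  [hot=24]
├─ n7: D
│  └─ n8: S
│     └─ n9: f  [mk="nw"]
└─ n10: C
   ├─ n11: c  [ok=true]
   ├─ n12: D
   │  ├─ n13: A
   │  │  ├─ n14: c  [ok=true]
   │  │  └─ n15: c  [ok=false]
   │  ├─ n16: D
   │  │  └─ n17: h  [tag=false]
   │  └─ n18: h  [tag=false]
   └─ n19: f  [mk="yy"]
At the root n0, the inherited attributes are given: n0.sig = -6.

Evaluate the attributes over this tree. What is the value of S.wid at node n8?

1. n0.sig = -6  [given at root]
2. n1.key = "kz"  ["kz"]
3. n2.tag = -8  [-8]
4. n3.mk = "qn"  [terminal]
5. n4.hot = 25  [terminal]
6. n5.tag = true  [terminal]
7. n2.depth = false  [h.tag == false]
8. n6.hot = 24  [terminal]
9. n1.off = -8  [d.hot - 32]
10. n7.tag = 13  [S.sig + 19]
11. n8.sig = -8  [D.tag * 3 - 47]
12. n9.mk = "nw"  [terminal]
13. n8.wid = 22  [S.sig + 30]
14. n8.env = false  [S.sig > -8]
15. n8.pre = 25  [len(f.mk) + 23]
16. n7.depth = true  [S.env == false]
17. n10.key = "qz"  ["qz"]
18. n11.ok = true  [terminal]
19. n12.tag = 4  [len(C.key) + 2]
20. n13.val = false  [D₀.tag > 4]
21. n13.pre = 26  [26]
22. n14.ok = true  [terminal]
23. n15.ok = false  [terminal]
24. n13.acc = "kn"  ["kn"]
25. n13.cnt = "uv"  ["uv"]
26. n16.tag = 30  [30]
27. n17.tag = false  [terminal]
28. n16.depth = false  [h.tag == true]
29. n18.tag = false  [terminal]
30. n12.depth = true  [D₁.depth == false]
31. n19.mk = "yy"  [terminal]
32. n10.off = 25  [25]
33. n0.wid = 4  [S.sig + 10]
34. n0.env = true  [C₀.off > -9]
35. n0.pre = 23  [S.sig + C₁.off + 4]

22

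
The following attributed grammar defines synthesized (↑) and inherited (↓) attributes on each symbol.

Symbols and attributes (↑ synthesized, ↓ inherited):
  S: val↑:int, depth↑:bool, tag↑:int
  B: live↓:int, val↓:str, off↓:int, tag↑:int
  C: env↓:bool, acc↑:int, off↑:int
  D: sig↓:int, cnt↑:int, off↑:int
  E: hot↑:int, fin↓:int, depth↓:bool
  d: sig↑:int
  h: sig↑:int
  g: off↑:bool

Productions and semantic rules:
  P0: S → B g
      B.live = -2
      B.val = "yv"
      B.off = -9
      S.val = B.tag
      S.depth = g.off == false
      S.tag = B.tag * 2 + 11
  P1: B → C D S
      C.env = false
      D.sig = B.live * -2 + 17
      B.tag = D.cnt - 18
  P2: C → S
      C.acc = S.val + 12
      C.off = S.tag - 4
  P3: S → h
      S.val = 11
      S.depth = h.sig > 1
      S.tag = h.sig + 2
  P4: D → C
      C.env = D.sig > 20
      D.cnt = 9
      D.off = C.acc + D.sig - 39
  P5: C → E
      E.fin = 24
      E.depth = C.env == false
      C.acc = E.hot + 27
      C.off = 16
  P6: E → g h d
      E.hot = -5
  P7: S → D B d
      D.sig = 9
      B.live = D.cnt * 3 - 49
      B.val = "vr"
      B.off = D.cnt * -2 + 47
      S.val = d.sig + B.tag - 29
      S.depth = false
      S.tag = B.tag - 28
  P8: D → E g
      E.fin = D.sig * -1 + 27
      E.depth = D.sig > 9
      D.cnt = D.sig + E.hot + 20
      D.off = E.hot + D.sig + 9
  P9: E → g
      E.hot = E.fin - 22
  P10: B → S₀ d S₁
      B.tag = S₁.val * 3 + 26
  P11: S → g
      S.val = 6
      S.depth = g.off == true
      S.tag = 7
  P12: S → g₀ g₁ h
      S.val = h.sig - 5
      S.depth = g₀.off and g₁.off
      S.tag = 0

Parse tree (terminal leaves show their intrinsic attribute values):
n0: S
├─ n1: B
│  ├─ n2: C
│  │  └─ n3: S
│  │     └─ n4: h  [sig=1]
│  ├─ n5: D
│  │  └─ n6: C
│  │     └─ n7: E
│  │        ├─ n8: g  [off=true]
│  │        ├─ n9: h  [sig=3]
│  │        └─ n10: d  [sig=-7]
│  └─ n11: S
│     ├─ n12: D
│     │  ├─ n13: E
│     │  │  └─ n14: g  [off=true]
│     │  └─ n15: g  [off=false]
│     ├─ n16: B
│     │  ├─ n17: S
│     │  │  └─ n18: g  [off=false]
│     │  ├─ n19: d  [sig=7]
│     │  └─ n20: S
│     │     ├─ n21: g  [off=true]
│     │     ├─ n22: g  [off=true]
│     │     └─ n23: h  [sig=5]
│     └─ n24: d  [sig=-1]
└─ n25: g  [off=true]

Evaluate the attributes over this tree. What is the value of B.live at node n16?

1. n1.live = -2  [-2]
2. n1.val = "yv"  ["yv"]
3. n1.off = -9  [-9]
4. n2.env = false  [false]
5. n4.sig = 1  [terminal]
6. n3.val = 11  [11]
7. n3.depth = false  [h.sig > 1]
8. n3.tag = 3  [h.sig + 2]
9. n2.acc = 23  [S.val + 12]
10. n2.off = -1  [S.tag - 4]
11. n5.sig = 21  [B.live * -2 + 17]
12. n6.env = true  [D.sig > 20]
13. n7.fin = 24  [24]
14. n7.depth = false  [C.env == false]
15. n8.off = true  [terminal]
16. n9.sig = 3  [terminal]
17. n10.sig = -7  [terminal]
18. n7.hot = -5  [-5]
19. n6.acc = 22  [E.hot + 27]
20. n6.off = 16  [16]
21. n5.cnt = 9  [9]
22. n5.off = 4  [C.acc + D.sig - 39]
23. n12.sig = 9  [9]
24. n13.fin = 18  [D.sig * -1 + 27]
25. n13.depth = false  [D.sig > 9]
26. n14.off = true  [terminal]
27. n13.hot = -4  [E.fin - 22]
28. n15.off = false  [terminal]
29. n12.cnt = 25  [D.sig + E.hot + 20]
30. n12.off = 14  [E.hot + D.sig + 9]
31. n16.live = 26  [D.cnt * 3 - 49]
32. n16.val = "vr"  ["vr"]
33. n16.off = -3  [D.cnt * -2 + 47]
34. n18.off = false  [terminal]
35. n17.val = 6  [6]
36. n17.depth = false  [g.off == true]
37. n17.tag = 7  [7]
38. n19.sig = 7  [terminal]
39. n21.off = true  [terminal]
40. n22.off = true  [terminal]
41. n23.sig = 5  [terminal]
42. n20.val = 0  [h.sig - 5]
43. n20.depth = true  [g₀.off and g₁.off]
44. n20.tag = 0  [0]
45. n16.tag = 26  [S₁.val * 3 + 26]
46. n24.sig = -1  [terminal]
47. n11.val = -4  [d.sig + B.tag - 29]
48. n11.depth = false  [false]
49. n11.tag = -2  [B.tag - 28]
50. n1.tag = -9  [D.cnt - 18]
51. n25.off = true  [terminal]
52. n0.val = -9  [B.tag]
53. n0.depth = false  [g.off == false]
54. n0.tag = -7  [B.tag * 2 + 11]

26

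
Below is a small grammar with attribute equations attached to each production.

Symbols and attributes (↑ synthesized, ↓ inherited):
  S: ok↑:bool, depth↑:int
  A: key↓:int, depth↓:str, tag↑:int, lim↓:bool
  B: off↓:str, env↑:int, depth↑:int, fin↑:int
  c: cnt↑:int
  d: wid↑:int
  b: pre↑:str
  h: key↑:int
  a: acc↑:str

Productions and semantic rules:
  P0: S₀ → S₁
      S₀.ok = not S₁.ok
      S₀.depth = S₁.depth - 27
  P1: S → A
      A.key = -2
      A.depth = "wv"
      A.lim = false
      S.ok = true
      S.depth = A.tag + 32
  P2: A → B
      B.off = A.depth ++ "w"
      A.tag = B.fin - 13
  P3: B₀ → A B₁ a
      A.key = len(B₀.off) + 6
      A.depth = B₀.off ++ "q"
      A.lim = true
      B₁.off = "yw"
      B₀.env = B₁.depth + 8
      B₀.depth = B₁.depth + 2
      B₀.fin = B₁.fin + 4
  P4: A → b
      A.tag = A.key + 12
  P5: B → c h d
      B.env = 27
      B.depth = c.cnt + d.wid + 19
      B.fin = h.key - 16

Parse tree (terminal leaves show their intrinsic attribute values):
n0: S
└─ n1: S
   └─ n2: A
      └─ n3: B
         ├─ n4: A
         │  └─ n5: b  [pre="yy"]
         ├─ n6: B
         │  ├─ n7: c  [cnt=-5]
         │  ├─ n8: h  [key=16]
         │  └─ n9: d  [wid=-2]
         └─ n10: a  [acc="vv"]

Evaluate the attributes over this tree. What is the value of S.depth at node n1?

23

1. n2.key = -2  [-2]
2. n2.depth = "wv"  ["wv"]
3. n2.lim = false  [false]
4. n3.off = "wvw"  [A.depth ++ "w"]
5. n4.key = 9  [len(B₀.off) + 6]
6. n4.depth = "wvwq"  [B₀.off ++ "q"]
7. n4.lim = true  [true]
8. n5.pre = "yy"  [terminal]
9. n4.tag = 21  [A.key + 12]
10. n6.off = "yw"  ["yw"]
11. n7.cnt = -5  [terminal]
12. n8.key = 16  [terminal]
13. n9.wid = -2  [terminal]
14. n6.env = 27  [27]
15. n6.depth = 12  [c.cnt + d.wid + 19]
16. n6.fin = 0  [h.key - 16]
17. n10.acc = "vv"  [terminal]
18. n3.env = 20  [B₁.depth + 8]
19. n3.depth = 14  [B₁.depth + 2]
20. n3.fin = 4  [B₁.fin + 4]
21. n2.tag = -9  [B.fin - 13]
22. n1.ok = true  [true]
23. n1.depth = 23  [A.tag + 32]
24. n0.ok = false  [not S₁.ok]
25. n0.depth = -4  [S₁.depth - 27]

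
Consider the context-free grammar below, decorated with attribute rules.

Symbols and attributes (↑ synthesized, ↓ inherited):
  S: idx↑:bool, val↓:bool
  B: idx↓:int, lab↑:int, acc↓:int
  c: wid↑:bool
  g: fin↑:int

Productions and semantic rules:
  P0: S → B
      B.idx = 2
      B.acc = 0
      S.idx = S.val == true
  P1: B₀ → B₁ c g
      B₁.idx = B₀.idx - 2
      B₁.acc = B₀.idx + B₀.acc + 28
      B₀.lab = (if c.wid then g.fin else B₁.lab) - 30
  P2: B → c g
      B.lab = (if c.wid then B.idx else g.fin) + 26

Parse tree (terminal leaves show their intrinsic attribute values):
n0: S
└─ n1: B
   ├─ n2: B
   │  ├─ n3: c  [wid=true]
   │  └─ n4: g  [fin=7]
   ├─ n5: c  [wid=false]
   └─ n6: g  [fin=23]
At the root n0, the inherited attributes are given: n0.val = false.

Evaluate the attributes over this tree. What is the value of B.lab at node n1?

-4

1. n0.val = false  [given at root]
2. n1.idx = 2  [2]
3. n1.acc = 0  [0]
4. n2.idx = 0  [B₀.idx - 2]
5. n2.acc = 30  [B₀.idx + B₀.acc + 28]
6. n3.wid = true  [terminal]
7. n4.fin = 7  [terminal]
8. n2.lab = 26  [(if c.wid then B.idx else g.fin) + 26]
9. n5.wid = false  [terminal]
10. n6.fin = 23  [terminal]
11. n1.lab = -4  [(if c.wid then g.fin else B₁.lab) - 30]
12. n0.idx = false  [S.val == true]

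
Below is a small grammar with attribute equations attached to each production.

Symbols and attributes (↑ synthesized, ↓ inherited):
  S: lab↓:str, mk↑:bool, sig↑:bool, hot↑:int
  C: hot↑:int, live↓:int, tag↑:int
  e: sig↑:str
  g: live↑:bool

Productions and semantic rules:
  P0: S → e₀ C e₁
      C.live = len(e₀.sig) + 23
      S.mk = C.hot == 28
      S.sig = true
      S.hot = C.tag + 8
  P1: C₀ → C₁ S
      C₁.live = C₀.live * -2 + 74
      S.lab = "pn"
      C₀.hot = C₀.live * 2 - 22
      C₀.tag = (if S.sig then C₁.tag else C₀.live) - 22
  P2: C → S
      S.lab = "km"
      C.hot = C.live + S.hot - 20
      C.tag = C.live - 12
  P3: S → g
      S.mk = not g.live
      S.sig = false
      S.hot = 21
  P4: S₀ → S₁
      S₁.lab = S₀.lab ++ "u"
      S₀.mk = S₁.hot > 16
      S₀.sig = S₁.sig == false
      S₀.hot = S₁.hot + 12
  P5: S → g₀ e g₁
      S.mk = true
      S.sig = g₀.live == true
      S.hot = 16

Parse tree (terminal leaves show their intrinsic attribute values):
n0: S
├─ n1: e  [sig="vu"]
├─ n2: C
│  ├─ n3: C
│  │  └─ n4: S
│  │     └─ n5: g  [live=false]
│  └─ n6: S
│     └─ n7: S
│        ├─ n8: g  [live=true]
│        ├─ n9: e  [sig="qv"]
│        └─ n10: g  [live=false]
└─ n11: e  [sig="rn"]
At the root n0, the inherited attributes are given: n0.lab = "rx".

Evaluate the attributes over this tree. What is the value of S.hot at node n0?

1. n0.lab = "rx"  [given at root]
2. n1.sig = "vu"  [terminal]
3. n2.live = 25  [len(e₀.sig) + 23]
4. n3.live = 24  [C₀.live * -2 + 74]
5. n4.lab = "km"  ["km"]
6. n5.live = false  [terminal]
7. n4.mk = true  [not g.live]
8. n4.sig = false  [false]
9. n4.hot = 21  [21]
10. n3.hot = 25  [C.live + S.hot - 20]
11. n3.tag = 12  [C.live - 12]
12. n6.lab = "pn"  ["pn"]
13. n7.lab = "pnu"  [S₀.lab ++ "u"]
14. n8.live = true  [terminal]
15. n9.sig = "qv"  [terminal]
16. n10.live = false  [terminal]
17. n7.mk = true  [true]
18. n7.sig = true  [g₀.live == true]
19. n7.hot = 16  [16]
20. n6.mk = false  [S₁.hot > 16]
21. n6.sig = false  [S₁.sig == false]
22. n6.hot = 28  [S₁.hot + 12]
23. n2.hot = 28  [C₀.live * 2 - 22]
24. n2.tag = 3  [(if S.sig then C₁.tag else C₀.live) - 22]
25. n11.sig = "rn"  [terminal]
26. n0.mk = true  [C.hot == 28]
27. n0.sig = true  [true]
28. n0.hot = 11  [C.tag + 8]

11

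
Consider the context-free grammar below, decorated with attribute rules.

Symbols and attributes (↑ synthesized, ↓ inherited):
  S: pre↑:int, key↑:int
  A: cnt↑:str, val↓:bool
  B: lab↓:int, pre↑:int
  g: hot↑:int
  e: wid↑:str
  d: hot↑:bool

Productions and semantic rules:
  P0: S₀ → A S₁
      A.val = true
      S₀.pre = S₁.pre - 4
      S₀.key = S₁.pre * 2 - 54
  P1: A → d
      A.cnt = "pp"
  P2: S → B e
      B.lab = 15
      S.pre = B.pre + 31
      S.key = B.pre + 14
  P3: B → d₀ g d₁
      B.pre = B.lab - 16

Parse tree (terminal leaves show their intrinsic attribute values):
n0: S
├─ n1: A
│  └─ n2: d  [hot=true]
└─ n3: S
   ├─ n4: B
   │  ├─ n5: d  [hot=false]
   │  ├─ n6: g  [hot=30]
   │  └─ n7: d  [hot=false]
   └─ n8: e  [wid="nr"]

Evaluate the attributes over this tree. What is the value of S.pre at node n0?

26

1. n1.val = true  [true]
2. n2.hot = true  [terminal]
3. n1.cnt = "pp"  ["pp"]
4. n4.lab = 15  [15]
5. n5.hot = false  [terminal]
6. n6.hot = 30  [terminal]
7. n7.hot = false  [terminal]
8. n4.pre = -1  [B.lab - 16]
9. n8.wid = "nr"  [terminal]
10. n3.pre = 30  [B.pre + 31]
11. n3.key = 13  [B.pre + 14]
12. n0.pre = 26  [S₁.pre - 4]
13. n0.key = 6  [S₁.pre * 2 - 54]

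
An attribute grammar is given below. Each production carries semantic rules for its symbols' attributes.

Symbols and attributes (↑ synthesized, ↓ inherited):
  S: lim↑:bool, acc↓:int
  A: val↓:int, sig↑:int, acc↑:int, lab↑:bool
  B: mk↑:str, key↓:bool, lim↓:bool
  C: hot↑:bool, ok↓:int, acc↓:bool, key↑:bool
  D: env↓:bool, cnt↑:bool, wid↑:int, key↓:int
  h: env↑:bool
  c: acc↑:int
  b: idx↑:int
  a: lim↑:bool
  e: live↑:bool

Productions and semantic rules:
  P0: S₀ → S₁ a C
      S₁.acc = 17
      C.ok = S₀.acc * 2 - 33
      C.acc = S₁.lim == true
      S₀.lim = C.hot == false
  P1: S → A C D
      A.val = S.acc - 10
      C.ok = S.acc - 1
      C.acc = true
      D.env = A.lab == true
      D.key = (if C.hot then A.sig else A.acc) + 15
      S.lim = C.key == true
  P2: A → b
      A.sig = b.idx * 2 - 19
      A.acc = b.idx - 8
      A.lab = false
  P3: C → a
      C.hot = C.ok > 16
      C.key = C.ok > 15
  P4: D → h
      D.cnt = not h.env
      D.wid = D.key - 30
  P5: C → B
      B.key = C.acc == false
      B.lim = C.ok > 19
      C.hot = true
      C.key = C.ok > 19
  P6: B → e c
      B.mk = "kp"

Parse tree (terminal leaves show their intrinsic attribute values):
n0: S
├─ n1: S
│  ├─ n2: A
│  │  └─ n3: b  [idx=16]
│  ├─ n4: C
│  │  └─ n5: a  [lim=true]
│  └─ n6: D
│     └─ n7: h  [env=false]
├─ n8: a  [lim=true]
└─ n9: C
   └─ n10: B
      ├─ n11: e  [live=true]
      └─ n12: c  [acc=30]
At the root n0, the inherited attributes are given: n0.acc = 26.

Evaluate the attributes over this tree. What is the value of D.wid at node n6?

-7

1. n0.acc = 26  [given at root]
2. n1.acc = 17  [17]
3. n2.val = 7  [S.acc - 10]
4. n3.idx = 16  [terminal]
5. n2.sig = 13  [b.idx * 2 - 19]
6. n2.acc = 8  [b.idx - 8]
7. n2.lab = false  [false]
8. n4.ok = 16  [S.acc - 1]
9. n4.acc = true  [true]
10. n5.lim = true  [terminal]
11. n4.hot = false  [C.ok > 16]
12. n4.key = true  [C.ok > 15]
13. n6.env = false  [A.lab == true]
14. n6.key = 23  [(if C.hot then A.sig else A.acc) + 15]
15. n7.env = false  [terminal]
16. n6.cnt = true  [not h.env]
17. n6.wid = -7  [D.key - 30]
18. n1.lim = true  [C.key == true]
19. n8.lim = true  [terminal]
20. n9.ok = 19  [S₀.acc * 2 - 33]
21. n9.acc = true  [S₁.lim == true]
22. n10.key = false  [C.acc == false]
23. n10.lim = false  [C.ok > 19]
24. n11.live = true  [terminal]
25. n12.acc = 30  [terminal]
26. n10.mk = "kp"  ["kp"]
27. n9.hot = true  [true]
28. n9.key = false  [C.ok > 19]
29. n0.lim = false  [C.hot == false]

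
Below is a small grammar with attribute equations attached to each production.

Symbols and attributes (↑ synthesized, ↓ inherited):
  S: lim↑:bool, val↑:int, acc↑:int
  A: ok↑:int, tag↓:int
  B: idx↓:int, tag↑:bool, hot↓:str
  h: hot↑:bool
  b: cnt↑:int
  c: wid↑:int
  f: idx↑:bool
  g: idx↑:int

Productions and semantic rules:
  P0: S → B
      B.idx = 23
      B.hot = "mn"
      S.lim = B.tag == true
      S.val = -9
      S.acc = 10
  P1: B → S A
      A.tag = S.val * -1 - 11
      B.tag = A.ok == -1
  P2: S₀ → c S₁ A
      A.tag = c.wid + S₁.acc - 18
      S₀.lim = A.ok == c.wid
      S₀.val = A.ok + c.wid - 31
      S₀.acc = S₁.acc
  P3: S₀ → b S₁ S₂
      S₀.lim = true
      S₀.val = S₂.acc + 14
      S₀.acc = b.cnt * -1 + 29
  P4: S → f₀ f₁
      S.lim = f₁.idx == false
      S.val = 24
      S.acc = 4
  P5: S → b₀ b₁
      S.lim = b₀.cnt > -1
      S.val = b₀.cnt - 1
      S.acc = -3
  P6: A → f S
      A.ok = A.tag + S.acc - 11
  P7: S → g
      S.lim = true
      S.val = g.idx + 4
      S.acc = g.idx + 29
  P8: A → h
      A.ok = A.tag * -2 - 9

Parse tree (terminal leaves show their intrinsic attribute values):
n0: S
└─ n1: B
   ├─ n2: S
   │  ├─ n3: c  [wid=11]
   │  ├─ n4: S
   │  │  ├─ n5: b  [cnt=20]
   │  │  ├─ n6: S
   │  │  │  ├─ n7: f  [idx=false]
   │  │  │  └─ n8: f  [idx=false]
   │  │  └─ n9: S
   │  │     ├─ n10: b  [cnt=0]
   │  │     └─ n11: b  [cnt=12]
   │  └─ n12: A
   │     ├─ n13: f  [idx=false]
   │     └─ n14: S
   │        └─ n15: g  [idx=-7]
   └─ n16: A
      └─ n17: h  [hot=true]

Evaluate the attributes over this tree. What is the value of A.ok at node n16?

1. n1.idx = 23  [23]
2. n1.hot = "mn"  ["mn"]
3. n3.wid = 11  [terminal]
4. n5.cnt = 20  [terminal]
5. n7.idx = false  [terminal]
6. n8.idx = false  [terminal]
7. n6.lim = true  [f₁.idx == false]
8. n6.val = 24  [24]
9. n6.acc = 4  [4]
10. n10.cnt = 0  [terminal]
11. n11.cnt = 12  [terminal]
12. n9.lim = true  [b₀.cnt > -1]
13. n9.val = -1  [b₀.cnt - 1]
14. n9.acc = -3  [-3]
15. n4.lim = true  [true]
16. n4.val = 11  [S₂.acc + 14]
17. n4.acc = 9  [b.cnt * -1 + 29]
18. n12.tag = 2  [c.wid + S₁.acc - 18]
19. n13.idx = false  [terminal]
20. n15.idx = -7  [terminal]
21. n14.lim = true  [true]
22. n14.val = -3  [g.idx + 4]
23. n14.acc = 22  [g.idx + 29]
24. n12.ok = 13  [A.tag + S.acc - 11]
25. n2.lim = false  [A.ok == c.wid]
26. n2.val = -7  [A.ok + c.wid - 31]
27. n2.acc = 9  [S₁.acc]
28. n16.tag = -4  [S.val * -1 - 11]
29. n17.hot = true  [terminal]
30. n16.ok = -1  [A.tag * -2 - 9]
31. n1.tag = true  [A.ok == -1]
32. n0.lim = true  [B.tag == true]
33. n0.val = -9  [-9]
34. n0.acc = 10  [10]

-1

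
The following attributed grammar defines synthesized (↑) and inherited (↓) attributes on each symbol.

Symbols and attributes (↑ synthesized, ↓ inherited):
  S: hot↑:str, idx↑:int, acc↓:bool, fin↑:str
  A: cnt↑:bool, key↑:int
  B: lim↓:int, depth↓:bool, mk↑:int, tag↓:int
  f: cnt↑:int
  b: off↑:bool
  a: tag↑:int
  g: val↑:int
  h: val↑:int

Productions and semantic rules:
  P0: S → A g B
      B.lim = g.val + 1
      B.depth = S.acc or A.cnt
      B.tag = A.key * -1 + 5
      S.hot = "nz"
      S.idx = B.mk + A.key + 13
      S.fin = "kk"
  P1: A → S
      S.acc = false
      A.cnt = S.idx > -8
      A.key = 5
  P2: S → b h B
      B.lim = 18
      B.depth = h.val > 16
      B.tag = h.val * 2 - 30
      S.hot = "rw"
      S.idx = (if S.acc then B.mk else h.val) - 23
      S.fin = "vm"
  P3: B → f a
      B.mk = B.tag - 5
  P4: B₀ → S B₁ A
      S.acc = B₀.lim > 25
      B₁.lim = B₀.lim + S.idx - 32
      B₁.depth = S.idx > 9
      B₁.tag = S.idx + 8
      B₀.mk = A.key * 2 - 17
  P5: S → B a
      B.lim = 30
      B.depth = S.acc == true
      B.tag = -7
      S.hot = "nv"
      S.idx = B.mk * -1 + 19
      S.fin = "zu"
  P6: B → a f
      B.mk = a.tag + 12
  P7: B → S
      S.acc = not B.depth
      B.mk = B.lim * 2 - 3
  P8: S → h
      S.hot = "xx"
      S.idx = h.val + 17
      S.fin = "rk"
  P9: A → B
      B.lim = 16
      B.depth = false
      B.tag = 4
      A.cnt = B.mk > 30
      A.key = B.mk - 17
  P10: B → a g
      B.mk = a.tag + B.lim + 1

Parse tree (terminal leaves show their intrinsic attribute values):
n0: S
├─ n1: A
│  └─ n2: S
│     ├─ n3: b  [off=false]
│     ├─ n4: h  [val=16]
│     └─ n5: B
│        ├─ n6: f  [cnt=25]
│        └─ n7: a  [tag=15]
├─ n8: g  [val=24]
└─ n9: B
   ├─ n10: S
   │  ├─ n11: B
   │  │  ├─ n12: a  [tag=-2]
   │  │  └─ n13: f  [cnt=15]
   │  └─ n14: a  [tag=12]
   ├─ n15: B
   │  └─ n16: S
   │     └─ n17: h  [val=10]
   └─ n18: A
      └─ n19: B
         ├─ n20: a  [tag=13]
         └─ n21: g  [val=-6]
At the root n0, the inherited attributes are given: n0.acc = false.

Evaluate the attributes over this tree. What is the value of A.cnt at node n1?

true

1. n0.acc = false  [given at root]
2. n2.acc = false  [false]
3. n3.off = false  [terminal]
4. n4.val = 16  [terminal]
5. n5.lim = 18  [18]
6. n5.depth = false  [h.val > 16]
7. n5.tag = 2  [h.val * 2 - 30]
8. n6.cnt = 25  [terminal]
9. n7.tag = 15  [terminal]
10. n5.mk = -3  [B.tag - 5]
11. n2.hot = "rw"  ["rw"]
12. n2.idx = -7  [(if S.acc then B.mk else h.val) - 23]
13. n2.fin = "vm"  ["vm"]
14. n1.cnt = true  [S.idx > -8]
15. n1.key = 5  [5]
16. n8.val = 24  [terminal]
17. n9.lim = 25  [g.val + 1]
18. n9.depth = true  [S.acc or A.cnt]
19. n9.tag = 0  [A.key * -1 + 5]
20. n10.acc = false  [B₀.lim > 25]
21. n11.lim = 30  [30]
22. n11.depth = false  [S.acc == true]
23. n11.tag = -7  [-7]
24. n12.tag = -2  [terminal]
25. n13.cnt = 15  [terminal]
26. n11.mk = 10  [a.tag + 12]
27. n14.tag = 12  [terminal]
28. n10.hot = "nv"  ["nv"]
29. n10.idx = 9  [B.mk * -1 + 19]
30. n10.fin = "zu"  ["zu"]
31. n15.lim = 2  [B₀.lim + S.idx - 32]
32. n15.depth = false  [S.idx > 9]
33. n15.tag = 17  [S.idx + 8]
34. n16.acc = true  [not B.depth]
35. n17.val = 10  [terminal]
36. n16.hot = "xx"  ["xx"]
37. n16.idx = 27  [h.val + 17]
38. n16.fin = "rk"  ["rk"]
39. n15.mk = 1  [B.lim * 2 - 3]
40. n19.lim = 16  [16]
41. n19.depth = false  [false]
42. n19.tag = 4  [4]
43. n20.tag = 13  [terminal]
44. n21.val = -6  [terminal]
45. n19.mk = 30  [a.tag + B.lim + 1]
46. n18.cnt = false  [B.mk > 30]
47. n18.key = 13  [B.mk - 17]
48. n9.mk = 9  [A.key * 2 - 17]
49. n0.hot = "nz"  ["nz"]
50. n0.idx = 27  [B.mk + A.key + 13]
51. n0.fin = "kk"  ["kk"]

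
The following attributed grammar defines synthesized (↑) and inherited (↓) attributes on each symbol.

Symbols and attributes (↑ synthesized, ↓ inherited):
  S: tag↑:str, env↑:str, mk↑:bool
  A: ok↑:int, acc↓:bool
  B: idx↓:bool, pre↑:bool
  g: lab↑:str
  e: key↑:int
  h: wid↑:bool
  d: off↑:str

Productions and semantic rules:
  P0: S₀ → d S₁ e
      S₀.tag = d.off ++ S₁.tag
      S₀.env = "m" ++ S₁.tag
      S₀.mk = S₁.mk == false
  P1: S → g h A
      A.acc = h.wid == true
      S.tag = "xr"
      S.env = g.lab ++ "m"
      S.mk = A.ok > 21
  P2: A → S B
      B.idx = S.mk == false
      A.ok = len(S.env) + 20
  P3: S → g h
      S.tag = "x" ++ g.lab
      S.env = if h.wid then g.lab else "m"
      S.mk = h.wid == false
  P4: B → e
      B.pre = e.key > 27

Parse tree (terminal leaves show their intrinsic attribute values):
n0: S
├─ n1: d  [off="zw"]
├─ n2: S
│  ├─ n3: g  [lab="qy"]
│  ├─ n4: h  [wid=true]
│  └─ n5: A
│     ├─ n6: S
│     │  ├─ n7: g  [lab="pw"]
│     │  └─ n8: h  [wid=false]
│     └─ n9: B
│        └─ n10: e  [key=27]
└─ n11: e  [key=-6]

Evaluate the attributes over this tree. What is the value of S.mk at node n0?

1. n1.off = "zw"  [terminal]
2. n3.lab = "qy"  [terminal]
3. n4.wid = true  [terminal]
4. n5.acc = true  [h.wid == true]
5. n7.lab = "pw"  [terminal]
6. n8.wid = false  [terminal]
7. n6.tag = "xpw"  ["x" ++ g.lab]
8. n6.env = "m"  [if h.wid then g.lab else "m"]
9. n6.mk = true  [h.wid == false]
10. n9.idx = false  [S.mk == false]
11. n10.key = 27  [terminal]
12. n9.pre = false  [e.key > 27]
13. n5.ok = 21  [len(S.env) + 20]
14. n2.tag = "xr"  ["xr"]
15. n2.env = "qym"  [g.lab ++ "m"]
16. n2.mk = false  [A.ok > 21]
17. n11.key = -6  [terminal]
18. n0.tag = "zwxr"  [d.off ++ S₁.tag]
19. n0.env = "mxr"  ["m" ++ S₁.tag]
20. n0.mk = true  [S₁.mk == false]

true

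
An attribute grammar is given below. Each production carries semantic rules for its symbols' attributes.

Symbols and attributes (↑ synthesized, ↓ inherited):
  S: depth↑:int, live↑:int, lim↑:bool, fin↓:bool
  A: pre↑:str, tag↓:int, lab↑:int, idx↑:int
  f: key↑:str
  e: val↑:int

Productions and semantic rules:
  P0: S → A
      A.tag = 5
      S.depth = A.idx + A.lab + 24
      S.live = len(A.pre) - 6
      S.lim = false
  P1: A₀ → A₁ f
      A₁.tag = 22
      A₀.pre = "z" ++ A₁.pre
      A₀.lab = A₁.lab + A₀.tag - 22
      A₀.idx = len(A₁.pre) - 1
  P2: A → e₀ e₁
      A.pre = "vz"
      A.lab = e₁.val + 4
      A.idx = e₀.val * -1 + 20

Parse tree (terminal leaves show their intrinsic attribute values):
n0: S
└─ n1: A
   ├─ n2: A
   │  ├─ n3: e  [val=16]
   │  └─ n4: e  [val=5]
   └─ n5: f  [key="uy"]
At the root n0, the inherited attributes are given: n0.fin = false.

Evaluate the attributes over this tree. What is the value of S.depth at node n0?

17

1. n0.fin = false  [given at root]
2. n1.tag = 5  [5]
3. n2.tag = 22  [22]
4. n3.val = 16  [terminal]
5. n4.val = 5  [terminal]
6. n2.pre = "vz"  ["vz"]
7. n2.lab = 9  [e₁.val + 4]
8. n2.idx = 4  [e₀.val * -1 + 20]
9. n5.key = "uy"  [terminal]
10. n1.pre = "zvz"  ["z" ++ A₁.pre]
11. n1.lab = -8  [A₁.lab + A₀.tag - 22]
12. n1.idx = 1  [len(A₁.pre) - 1]
13. n0.depth = 17  [A.idx + A.lab + 24]
14. n0.live = -3  [len(A.pre) - 6]
15. n0.lim = false  [false]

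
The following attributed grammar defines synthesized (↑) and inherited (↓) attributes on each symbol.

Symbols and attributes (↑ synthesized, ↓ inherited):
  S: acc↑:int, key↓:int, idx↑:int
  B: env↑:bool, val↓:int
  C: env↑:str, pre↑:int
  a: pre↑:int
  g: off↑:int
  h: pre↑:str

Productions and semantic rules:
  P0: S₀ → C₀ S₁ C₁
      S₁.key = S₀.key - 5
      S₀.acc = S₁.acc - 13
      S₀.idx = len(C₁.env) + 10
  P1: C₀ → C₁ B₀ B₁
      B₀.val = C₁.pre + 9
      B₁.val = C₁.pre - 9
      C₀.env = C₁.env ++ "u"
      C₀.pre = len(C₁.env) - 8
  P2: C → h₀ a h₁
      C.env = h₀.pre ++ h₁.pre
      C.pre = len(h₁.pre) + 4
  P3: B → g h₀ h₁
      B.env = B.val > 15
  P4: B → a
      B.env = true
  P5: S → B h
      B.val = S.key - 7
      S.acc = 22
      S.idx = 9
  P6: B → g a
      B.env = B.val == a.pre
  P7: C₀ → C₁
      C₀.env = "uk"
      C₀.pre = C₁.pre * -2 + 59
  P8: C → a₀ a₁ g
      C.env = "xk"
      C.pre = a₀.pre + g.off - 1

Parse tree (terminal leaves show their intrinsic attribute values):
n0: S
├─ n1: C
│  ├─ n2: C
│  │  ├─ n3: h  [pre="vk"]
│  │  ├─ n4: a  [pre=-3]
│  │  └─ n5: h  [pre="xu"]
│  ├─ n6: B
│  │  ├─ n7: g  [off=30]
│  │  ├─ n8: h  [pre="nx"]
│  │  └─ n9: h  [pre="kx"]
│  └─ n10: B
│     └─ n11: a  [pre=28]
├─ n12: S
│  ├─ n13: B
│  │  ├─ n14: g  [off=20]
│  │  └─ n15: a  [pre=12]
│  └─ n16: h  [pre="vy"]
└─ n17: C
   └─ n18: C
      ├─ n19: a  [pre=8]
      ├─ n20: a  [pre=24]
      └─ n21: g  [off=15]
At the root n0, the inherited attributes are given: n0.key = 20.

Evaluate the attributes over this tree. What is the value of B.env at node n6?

1. n0.key = 20  [given at root]
2. n3.pre = "vk"  [terminal]
3. n4.pre = -3  [terminal]
4. n5.pre = "xu"  [terminal]
5. n2.env = "vkxu"  [h₀.pre ++ h₁.pre]
6. n2.pre = 6  [len(h₁.pre) + 4]
7. n6.val = 15  [C₁.pre + 9]
8. n7.off = 30  [terminal]
9. n8.pre = "nx"  [terminal]
10. n9.pre = "kx"  [terminal]
11. n6.env = false  [B.val > 15]
12. n10.val = -3  [C₁.pre - 9]
13. n11.pre = 28  [terminal]
14. n10.env = true  [true]
15. n1.env = "vkxuu"  [C₁.env ++ "u"]
16. n1.pre = -4  [len(C₁.env) - 8]
17. n12.key = 15  [S₀.key - 5]
18. n13.val = 8  [S.key - 7]
19. n14.off = 20  [terminal]
20. n15.pre = 12  [terminal]
21. n13.env = false  [B.val == a.pre]
22. n16.pre = "vy"  [terminal]
23. n12.acc = 22  [22]
24. n12.idx = 9  [9]
25. n19.pre = 8  [terminal]
26. n20.pre = 24  [terminal]
27. n21.off = 15  [terminal]
28. n18.env = "xk"  ["xk"]
29. n18.pre = 22  [a₀.pre + g.off - 1]
30. n17.env = "uk"  ["uk"]
31. n17.pre = 15  [C₁.pre * -2 + 59]
32. n0.acc = 9  [S₁.acc - 13]
33. n0.idx = 12  [len(C₁.env) + 10]

false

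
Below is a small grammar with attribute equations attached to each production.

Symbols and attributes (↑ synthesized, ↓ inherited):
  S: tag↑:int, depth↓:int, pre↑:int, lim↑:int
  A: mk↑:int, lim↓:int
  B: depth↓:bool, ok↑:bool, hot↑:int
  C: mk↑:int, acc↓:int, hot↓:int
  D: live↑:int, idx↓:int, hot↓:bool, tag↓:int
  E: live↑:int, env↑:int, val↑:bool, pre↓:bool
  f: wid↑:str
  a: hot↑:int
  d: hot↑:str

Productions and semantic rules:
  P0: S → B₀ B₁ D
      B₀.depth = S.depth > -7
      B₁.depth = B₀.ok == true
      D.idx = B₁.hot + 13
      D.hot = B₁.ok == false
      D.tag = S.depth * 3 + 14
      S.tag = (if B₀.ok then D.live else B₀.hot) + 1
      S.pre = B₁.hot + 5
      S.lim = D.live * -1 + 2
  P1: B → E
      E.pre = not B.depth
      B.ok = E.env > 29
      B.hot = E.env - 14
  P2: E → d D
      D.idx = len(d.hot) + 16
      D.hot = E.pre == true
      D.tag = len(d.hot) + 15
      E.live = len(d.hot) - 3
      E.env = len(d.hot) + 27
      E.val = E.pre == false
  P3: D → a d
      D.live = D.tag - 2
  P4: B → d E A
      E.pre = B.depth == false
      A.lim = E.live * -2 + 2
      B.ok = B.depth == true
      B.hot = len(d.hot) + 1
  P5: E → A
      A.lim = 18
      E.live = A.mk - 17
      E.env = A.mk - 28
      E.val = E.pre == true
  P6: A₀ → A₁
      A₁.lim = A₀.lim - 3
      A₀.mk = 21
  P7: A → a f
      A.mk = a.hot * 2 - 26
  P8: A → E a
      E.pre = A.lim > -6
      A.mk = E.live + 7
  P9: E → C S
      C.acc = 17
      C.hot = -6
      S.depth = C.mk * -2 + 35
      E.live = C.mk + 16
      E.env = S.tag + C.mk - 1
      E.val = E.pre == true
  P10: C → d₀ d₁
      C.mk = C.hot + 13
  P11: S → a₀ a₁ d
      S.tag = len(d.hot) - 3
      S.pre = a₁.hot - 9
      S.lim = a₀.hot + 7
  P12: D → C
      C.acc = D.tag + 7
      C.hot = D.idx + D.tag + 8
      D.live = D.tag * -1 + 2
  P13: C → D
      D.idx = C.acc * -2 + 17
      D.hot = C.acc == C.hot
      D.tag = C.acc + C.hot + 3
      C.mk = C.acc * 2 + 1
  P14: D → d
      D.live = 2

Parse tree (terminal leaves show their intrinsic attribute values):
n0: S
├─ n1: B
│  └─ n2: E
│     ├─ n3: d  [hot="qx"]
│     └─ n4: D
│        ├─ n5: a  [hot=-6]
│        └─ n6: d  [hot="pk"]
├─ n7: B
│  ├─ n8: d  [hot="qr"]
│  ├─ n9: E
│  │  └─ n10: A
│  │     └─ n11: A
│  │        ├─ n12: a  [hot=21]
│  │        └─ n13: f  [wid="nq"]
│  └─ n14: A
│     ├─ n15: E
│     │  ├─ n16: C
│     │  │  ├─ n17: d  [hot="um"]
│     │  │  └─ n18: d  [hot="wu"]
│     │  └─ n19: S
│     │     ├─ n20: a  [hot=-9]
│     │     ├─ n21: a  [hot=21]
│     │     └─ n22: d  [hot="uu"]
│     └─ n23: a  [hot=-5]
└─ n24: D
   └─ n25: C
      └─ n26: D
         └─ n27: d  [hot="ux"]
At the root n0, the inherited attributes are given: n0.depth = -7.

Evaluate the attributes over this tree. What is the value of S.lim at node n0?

-7

1. n0.depth = -7  [given at root]
2. n1.depth = false  [S.depth > -7]
3. n2.pre = true  [not B.depth]
4. n3.hot = "qx"  [terminal]
5. n4.idx = 18  [len(d.hot) + 16]
6. n4.hot = true  [E.pre == true]
7. n4.tag = 17  [len(d.hot) + 15]
8. n5.hot = -6  [terminal]
9. n6.hot = "pk"  [terminal]
10. n4.live = 15  [D.tag - 2]
11. n2.live = -1  [len(d.hot) - 3]
12. n2.env = 29  [len(d.hot) + 27]
13. n2.val = false  [E.pre == false]
14. n1.ok = false  [E.env > 29]
15. n1.hot = 15  [E.env - 14]
16. n7.depth = false  [B₀.ok == true]
17. n8.hot = "qr"  [terminal]
18. n9.pre = true  [B.depth == false]
19. n10.lim = 18  [18]
20. n11.lim = 15  [A₀.lim - 3]
21. n12.hot = 21  [terminal]
22. n13.wid = "nq"  [terminal]
23. n11.mk = 16  [a.hot * 2 - 26]
24. n10.mk = 21  [21]
25. n9.live = 4  [A.mk - 17]
26. n9.env = -7  [A.mk - 28]
27. n9.val = true  [E.pre == true]
28. n14.lim = -6  [E.live * -2 + 2]
29. n15.pre = false  [A.lim > -6]
30. n16.acc = 17  [17]
31. n16.hot = -6  [-6]
32. n17.hot = "um"  [terminal]
33. n18.hot = "wu"  [terminal]
34. n16.mk = 7  [C.hot + 13]
35. n19.depth = 21  [C.mk * -2 + 35]
36. n20.hot = -9  [terminal]
37. n21.hot = 21  [terminal]
38. n22.hot = "uu"  [terminal]
39. n19.tag = -1  [len(d.hot) - 3]
40. n19.pre = 12  [a₁.hot - 9]
41. n19.lim = -2  [a₀.hot + 7]
42. n15.live = 23  [C.mk + 16]
43. n15.env = 5  [S.tag + C.mk - 1]
44. n15.val = false  [E.pre == true]
45. n23.hot = -5  [terminal]
46. n14.mk = 30  [E.live + 7]
47. n7.ok = false  [B.depth == true]
48. n7.hot = 3  [len(d.hot) + 1]
49. n24.idx = 16  [B₁.hot + 13]
50. n24.hot = true  [B₁.ok == false]
51. n24.tag = -7  [S.depth * 3 + 14]
52. n25.acc = 0  [D.tag + 7]
53. n25.hot = 17  [D.idx + D.tag + 8]
54. n26.idx = 17  [C.acc * -2 + 17]
55. n26.hot = false  [C.acc == C.hot]
56. n26.tag = 20  [C.acc + C.hot + 3]
57. n27.hot = "ux"  [terminal]
58. n26.live = 2  [2]
59. n25.mk = 1  [C.acc * 2 + 1]
60. n24.live = 9  [D.tag * -1 + 2]
61. n0.tag = 16  [(if B₀.ok then D.live else B₀.hot) + 1]
62. n0.pre = 8  [B₁.hot + 5]
63. n0.lim = -7  [D.live * -1 + 2]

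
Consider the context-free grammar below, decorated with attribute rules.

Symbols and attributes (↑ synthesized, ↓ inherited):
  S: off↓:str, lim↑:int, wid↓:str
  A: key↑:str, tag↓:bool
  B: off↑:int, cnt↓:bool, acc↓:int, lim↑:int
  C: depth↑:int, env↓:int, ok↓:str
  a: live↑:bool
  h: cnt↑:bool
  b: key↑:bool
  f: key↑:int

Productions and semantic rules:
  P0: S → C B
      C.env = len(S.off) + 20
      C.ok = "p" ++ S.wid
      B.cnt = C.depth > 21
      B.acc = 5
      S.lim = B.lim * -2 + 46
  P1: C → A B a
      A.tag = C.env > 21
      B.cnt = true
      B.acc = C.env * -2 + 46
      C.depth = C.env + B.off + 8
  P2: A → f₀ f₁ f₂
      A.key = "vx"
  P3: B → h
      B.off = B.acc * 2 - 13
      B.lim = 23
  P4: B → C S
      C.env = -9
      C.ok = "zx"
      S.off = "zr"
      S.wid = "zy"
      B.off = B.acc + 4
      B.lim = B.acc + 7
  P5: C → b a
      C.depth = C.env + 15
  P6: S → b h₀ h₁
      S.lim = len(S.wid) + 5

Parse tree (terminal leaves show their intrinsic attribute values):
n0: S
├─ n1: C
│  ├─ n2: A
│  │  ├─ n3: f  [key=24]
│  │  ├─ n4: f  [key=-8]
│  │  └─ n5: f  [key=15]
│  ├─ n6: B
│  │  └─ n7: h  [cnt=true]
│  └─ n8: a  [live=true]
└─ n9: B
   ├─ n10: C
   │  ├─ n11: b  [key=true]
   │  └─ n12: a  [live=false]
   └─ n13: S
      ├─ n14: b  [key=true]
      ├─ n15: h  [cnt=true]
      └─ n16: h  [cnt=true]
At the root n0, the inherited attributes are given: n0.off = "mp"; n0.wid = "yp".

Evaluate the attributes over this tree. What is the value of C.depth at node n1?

21

1. n0.off = "mp"  [given at root]
2. n0.wid = "yp"  [given at root]
3. n1.env = 22  [len(S.off) + 20]
4. n1.ok = "pyp"  ["p" ++ S.wid]
5. n2.tag = true  [C.env > 21]
6. n3.key = 24  [terminal]
7. n4.key = -8  [terminal]
8. n5.key = 15  [terminal]
9. n2.key = "vx"  ["vx"]
10. n6.cnt = true  [true]
11. n6.acc = 2  [C.env * -2 + 46]
12. n7.cnt = true  [terminal]
13. n6.off = -9  [B.acc * 2 - 13]
14. n6.lim = 23  [23]
15. n8.live = true  [terminal]
16. n1.depth = 21  [C.env + B.off + 8]
17. n9.cnt = false  [C.depth > 21]
18. n9.acc = 5  [5]
19. n10.env = -9  [-9]
20. n10.ok = "zx"  ["zx"]
21. n11.key = true  [terminal]
22. n12.live = false  [terminal]
23. n10.depth = 6  [C.env + 15]
24. n13.off = "zr"  ["zr"]
25. n13.wid = "zy"  ["zy"]
26. n14.key = true  [terminal]
27. n15.cnt = true  [terminal]
28. n16.cnt = true  [terminal]
29. n13.lim = 7  [len(S.wid) + 5]
30. n9.off = 9  [B.acc + 4]
31. n9.lim = 12  [B.acc + 7]
32. n0.lim = 22  [B.lim * -2 + 46]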